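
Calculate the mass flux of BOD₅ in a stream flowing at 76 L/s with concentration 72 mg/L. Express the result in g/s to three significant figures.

76 L/s = 0.076 m³/s.
Mass flux = Q·C = 0.076 m³/s × 72 g/m³ = 5.472 g/s.

5.47 g/s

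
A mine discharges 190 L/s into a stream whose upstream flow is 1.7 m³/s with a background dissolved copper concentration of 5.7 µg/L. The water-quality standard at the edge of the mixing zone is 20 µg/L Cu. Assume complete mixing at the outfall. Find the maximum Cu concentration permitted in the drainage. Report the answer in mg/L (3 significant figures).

190 L/s = 0.19 m³/s.
5.7 µg/L = 0.0057 mg/L.
20 µg/L = 0.02 mg/L.
Mass balance: 0.02·1.89 = 0.19·Cₑ + 1.7·0.0057.
Cₑ = (0.0378 − 0.00969) / 0.19 = 0.1479 mg/L.

0.148 mg/L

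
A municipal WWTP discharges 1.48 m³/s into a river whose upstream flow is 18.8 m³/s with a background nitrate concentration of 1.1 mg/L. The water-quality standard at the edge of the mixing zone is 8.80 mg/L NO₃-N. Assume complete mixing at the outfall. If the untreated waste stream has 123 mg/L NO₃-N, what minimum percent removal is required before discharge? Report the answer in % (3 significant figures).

Mass balance: 8.8·20.28 = 1.48·Cₑ + 18.8·1.1.
Cₑ = (178.5 − 20.68) / 1.48 = 106.6 mg/L.
Required removal = 1 − 106.6/123 = 13.32 %.

13.3 %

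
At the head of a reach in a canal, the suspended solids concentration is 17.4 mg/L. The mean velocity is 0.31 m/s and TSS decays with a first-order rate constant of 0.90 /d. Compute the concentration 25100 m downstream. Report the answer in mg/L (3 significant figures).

7.49 mg/L

Travel time t = 25100 m / 0.31 m/s = 2.51e+04/0.31 = 8.097e+04 s = 0.9371 d.
First-order decay: C = 17.4·exp(−0.90·0.9371) = 17.4·0.4302 = 7.486 mg/L.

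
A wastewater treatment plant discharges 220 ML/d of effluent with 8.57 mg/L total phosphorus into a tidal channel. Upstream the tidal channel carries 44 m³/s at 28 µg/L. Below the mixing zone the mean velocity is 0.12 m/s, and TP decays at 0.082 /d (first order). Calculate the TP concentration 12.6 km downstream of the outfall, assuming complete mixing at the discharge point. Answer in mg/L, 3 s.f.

0.448 mg/L

220 ML/d = 2.546 m³/s.
28 µg/L = 0.028 mg/L.
After complete mixing, C₀ = (2.546·8.57 + 44·0.028) / 46.55 = 0.4953 mg/L.
Travel time t = 1.26e+04 m / 0.12 m/s = 1.05e+05 s = 1.215 d.
C = 0.4953·exp(−0.082·1.215) = 0.4953·0.9052 = 0.4483 mg/L.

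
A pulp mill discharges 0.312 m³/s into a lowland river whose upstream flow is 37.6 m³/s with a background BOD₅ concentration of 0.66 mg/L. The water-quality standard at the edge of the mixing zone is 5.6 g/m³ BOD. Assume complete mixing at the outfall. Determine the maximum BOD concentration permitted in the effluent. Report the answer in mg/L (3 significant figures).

Mass balance: 5.6·37.91 = 0.312·Cₑ + 37.6·0.66.
Cₑ = (212.3 − 24.82) / 0.312 = 600.9 mg/L.

601 mg/L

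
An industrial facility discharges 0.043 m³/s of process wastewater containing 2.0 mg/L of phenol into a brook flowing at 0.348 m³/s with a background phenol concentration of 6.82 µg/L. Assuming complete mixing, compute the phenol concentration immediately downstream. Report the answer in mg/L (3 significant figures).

6.82 µg/L = 0.00682 mg/L.
Conservation of mass across the mixing zone: C = (0.043·2 + 0.348·0.00682) / (0.043 + 0.348) = 0.08837/0.391 = 0.226 mg/L.

0.226 mg/L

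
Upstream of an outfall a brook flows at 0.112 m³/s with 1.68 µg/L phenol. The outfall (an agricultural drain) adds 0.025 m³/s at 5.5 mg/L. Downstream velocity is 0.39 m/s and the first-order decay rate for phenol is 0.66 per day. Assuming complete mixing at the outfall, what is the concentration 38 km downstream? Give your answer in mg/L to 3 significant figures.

0.477 mg/L

1.68 µg/L = 0.00168 mg/L.
After complete mixing, C₀ = (0.025·5.5 + 0.112·0.00168) / 0.137 = 1.005 mg/L.
Travel time t = 3.8e+04 m / 0.39 m/s = 9.744e+04 s = 1.128 d.
C = 1.005·exp(−0.66·1.128) = 1.005·0.4751 = 0.4775 mg/L.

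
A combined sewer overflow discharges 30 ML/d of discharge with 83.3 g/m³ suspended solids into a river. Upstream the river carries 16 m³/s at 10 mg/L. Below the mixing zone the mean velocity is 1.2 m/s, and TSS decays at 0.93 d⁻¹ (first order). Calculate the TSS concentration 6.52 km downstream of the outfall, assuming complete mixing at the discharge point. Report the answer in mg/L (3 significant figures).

10.9 mg/L

30 ML/d = 0.3472 m³/s.
After complete mixing, C₀ = (0.3472·83.3 + 16·10) / 16.35 = 11.56 mg/L.
Travel time t = 6520 m / 1.2 m/s = 5433 s = 0.06289 d.
C = 11.56·exp(−0.93·0.06289) = 11.56·0.9432 = 10.9 mg/L.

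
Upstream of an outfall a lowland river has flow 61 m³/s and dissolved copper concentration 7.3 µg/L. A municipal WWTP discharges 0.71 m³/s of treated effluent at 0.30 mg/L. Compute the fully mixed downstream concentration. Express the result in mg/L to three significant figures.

7.3 µg/L = 0.0073 mg/L.
By mass balance at complete mixing, C = (0.71·0.3 + 61·0.0073) / (0.71 + 61) = 0.6583/61.71 = 0.01067 mg/L.

0.0107 mg/L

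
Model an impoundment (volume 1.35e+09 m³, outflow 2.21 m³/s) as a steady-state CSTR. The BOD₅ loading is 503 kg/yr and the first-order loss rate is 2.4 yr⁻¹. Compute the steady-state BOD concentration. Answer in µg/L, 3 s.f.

0.152 µg/L

Outflow Q = 2.21 m³/s × 3.156e+07 s/yr = 6.974e+07 m³/yr.
Steady-state CSTR mass balance: W = Q·C + k·V·C, so C = W/(Q + kV).
Q + kV = 6.974e+07 + 2.4·1.35e+09 = 3.31e+09 m³/yr.
C = 503/3.31e+09 = 1.52e-07 kg/m³ = 0.000152 mg/L = 0.152 µg/L.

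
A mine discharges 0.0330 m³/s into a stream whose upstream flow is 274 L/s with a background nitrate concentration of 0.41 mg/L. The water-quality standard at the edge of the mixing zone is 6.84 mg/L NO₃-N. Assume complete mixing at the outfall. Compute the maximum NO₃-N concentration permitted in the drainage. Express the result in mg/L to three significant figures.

274 L/s = 0.274 m³/s.
Mass balance: 6.84·0.307 = 0.033·Cₑ + 0.274·0.41.
Cₑ = (2.1 − 0.1123) / 0.033 = 60.23 mg/L.

60.2 mg/L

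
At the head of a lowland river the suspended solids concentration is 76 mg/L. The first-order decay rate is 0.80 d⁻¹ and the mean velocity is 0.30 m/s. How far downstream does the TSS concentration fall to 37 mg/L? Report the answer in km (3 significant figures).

23.3 km

From C = C₀·e^(−kt), t = ln(C₀/C)/k = ln(76/37)/0.80 = 0.7198/0.80 = 0.8998 d.
Distance = v·t = 0.30 m/s × 7.774e+04 s = 2.332e+04 m = 23.32 km.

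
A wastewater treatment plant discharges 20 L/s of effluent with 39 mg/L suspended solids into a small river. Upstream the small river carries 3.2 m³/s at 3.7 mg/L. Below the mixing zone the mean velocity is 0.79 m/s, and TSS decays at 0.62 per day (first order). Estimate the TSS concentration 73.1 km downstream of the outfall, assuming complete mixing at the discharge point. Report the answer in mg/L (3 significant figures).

2.02 mg/L

20 L/s = 0.02 m³/s.
After complete mixing, C₀ = (0.02·39 + 3.2·3.7) / 3.22 = 3.919 mg/L.
Travel time t = 7.31e+04 m / 0.79 m/s = 9.253e+04 s = 1.071 d.
C = 3.919·exp(−0.62·1.071) = 3.919·0.5148 = 2.018 mg/L.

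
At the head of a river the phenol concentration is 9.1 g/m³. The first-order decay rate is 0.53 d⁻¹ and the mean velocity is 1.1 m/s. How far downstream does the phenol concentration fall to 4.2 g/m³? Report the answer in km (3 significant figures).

139 km

From C = C₀·e^(−kt), t = ln(C₀/C)/k = ln(9.1/4.2)/0.53 = 0.7732/0.53 = 1.459 d.
Distance = v·t = 1.1 m/s × 1.26e+05 s = 1.386e+05 m = 138.6 km.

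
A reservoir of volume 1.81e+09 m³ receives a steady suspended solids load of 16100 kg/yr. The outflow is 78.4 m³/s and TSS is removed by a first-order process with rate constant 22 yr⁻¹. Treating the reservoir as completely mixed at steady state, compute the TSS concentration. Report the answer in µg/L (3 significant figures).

0.381 µg/L

Outflow Q = 78.4 m³/s × 3.156e+07 s/yr = 2.474e+09 m³/yr.
Steady-state CSTR mass balance: W = Q·C + k·V·C, so C = W/(Q + kV).
Q + kV = 2.474e+09 + 22·1.81e+09 = 4.229e+10 m³/yr.
C = 16100/4.229e+10 = 3.807e-07 kg/m³ = 0.0003807 mg/L = 0.3807 µg/L.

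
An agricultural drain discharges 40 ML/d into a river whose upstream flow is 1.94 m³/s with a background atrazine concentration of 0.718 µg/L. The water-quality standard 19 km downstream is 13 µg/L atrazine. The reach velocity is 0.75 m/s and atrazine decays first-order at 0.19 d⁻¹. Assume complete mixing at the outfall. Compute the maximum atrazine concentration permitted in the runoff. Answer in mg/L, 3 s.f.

40 ML/d = 0.463 m³/s.
0.718 µg/L = 0.000718 mg/L.
13 µg/L = 0.013 mg/L.
Travel time to the compliance point: t = 1.9e+04/0.75 = 2.533e+04 s = 0.2932 d; decay factor exp(−0.19·0.2932) = 0.9458.
So the concentration just after mixing may be at most 0.013/0.9458 = 0.01374 mg/L.
Mass balance: 0.01374·2.403 = 0.463·Cₑ + 1.94·0.000718.
Cₑ = (0.03303 − 0.001393) / 0.463 = 0.06833 mg/L.

0.0683 mg/L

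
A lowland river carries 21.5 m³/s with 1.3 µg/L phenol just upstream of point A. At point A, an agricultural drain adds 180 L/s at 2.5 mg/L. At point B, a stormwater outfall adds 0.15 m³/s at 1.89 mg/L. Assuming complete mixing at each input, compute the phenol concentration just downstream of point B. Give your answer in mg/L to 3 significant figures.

0.0349 mg/L

1.3 µg/L = 0.0013 mg/L.
180 L/s = 0.18 m³/s.
After input A: C = (21.5·0.0013 + 0.18·2.5) / 21.68 = 0.02205 mg/L.
After input B: C = (21.68·0.02205 + 0.15·1.89) / 21.83 = 0.03488 mg/L.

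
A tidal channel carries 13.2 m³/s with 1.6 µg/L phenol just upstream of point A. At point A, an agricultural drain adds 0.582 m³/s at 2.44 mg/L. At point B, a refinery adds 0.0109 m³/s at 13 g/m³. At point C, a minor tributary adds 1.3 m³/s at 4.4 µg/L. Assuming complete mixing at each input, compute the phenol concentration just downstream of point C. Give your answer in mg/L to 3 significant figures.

1.6 µg/L = 0.0016 mg/L.
After input A: C = (13.2·0.0016 + 0.582·2.44) / 13.78 = 0.1046 mg/L.
After input B: C = (13.78·0.1046 + 0.0109·13) / 13.79 = 0.1148 mg/L.
4.4 µg/L = 0.0044 mg/L.
After input C: C = (13.79·0.1148 + 1.3·0.0044) / 15.09 = 0.1053 mg/L.

0.105 mg/L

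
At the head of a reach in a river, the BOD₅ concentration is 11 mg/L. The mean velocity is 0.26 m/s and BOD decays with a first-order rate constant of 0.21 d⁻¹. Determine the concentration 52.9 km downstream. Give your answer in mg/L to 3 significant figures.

6.71 mg/L

Travel time t = 52.9 km / 0.26 m/s = 5.29e+04/0.26 = 2.035e+05 s = 2.355 d.
First-order decay: C = 11·exp(−0.21·2.355) = 11·0.6099 = 6.708 mg/L.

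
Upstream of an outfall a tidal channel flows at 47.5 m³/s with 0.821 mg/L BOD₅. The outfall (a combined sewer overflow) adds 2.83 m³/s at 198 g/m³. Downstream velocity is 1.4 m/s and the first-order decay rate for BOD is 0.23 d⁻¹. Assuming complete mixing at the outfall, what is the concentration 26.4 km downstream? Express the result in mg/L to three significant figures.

After complete mixing, C₀ = (2.83·198 + 47.5·0.821) / 50.33 = 11.91 mg/L.
Travel time t = 2.64e+04 m / 1.4 m/s = 1.886e+04 s = 0.2183 d.
C = 11.91·exp(−0.23·0.2183) = 11.91·0.951 = 11.33 mg/L.

11.3 mg/L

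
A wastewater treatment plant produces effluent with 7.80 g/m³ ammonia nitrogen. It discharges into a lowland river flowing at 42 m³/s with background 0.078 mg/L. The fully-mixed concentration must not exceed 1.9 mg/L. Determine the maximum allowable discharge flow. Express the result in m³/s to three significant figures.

13.0 m³/s

Mass balance at complete mixing: C_std·(Q_w + Q_r) = Q_w·C_e + Q_r·C_b.
Rearranging, Q_w = Q_r·(C_std − C_b)/(C_e − C_std) = 42·(1.9 − 0.078) / (7.8 − 1.9) = 12.97 m³/s.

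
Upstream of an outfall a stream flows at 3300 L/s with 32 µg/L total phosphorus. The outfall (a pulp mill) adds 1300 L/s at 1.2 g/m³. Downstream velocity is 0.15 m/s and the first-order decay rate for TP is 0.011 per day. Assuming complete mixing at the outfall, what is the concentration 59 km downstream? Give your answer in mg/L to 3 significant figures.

0.344 mg/L

1300 L/s = 1.3 m³/s.
3300 L/s = 3.3 m³/s.
32 µg/L = 0.032 mg/L.
After complete mixing, C₀ = (1.3·1.2 + 3.3·0.032) / 4.6 = 0.3621 mg/L.
Travel time t = 5.9e+04 m / 0.15 m/s = 3.933e+05 s = 4.552 d.
C = 0.3621·exp(−0.011·4.552) = 0.3621·0.9512 = 0.3444 mg/L.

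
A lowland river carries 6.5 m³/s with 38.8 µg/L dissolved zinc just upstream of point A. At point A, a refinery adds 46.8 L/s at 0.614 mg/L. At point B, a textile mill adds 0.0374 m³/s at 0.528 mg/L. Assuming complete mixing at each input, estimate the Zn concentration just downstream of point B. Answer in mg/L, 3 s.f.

38.8 µg/L = 0.0388 mg/L.
46.8 L/s = 0.0468 m³/s.
After input A: C = (6.5·0.0388 + 0.0468·0.614) / 6.547 = 0.04291 mg/L.
After input B: C = (6.547·0.04291 + 0.0374·0.528) / 6.584 = 0.04567 mg/L.

0.0457 mg/L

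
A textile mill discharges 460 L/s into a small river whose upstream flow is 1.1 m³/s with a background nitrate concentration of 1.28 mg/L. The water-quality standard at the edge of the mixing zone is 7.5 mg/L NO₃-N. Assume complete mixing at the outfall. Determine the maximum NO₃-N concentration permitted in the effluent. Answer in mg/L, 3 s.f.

22.4 mg/L

460 L/s = 0.46 m³/s.
Mass balance: 7.5·1.56 = 0.46·Cₑ + 1.1·1.28.
Cₑ = (11.7 − 1.408) / 0.46 = 22.37 mg/L.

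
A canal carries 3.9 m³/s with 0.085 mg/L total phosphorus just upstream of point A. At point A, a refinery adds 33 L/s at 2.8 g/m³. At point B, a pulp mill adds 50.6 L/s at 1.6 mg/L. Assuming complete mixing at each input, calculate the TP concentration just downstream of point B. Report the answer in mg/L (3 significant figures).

0.127 mg/L

33 L/s = 0.033 m³/s.
After input A: C = (3.9·0.085 + 0.033·2.8) / 3.933 = 0.1078 mg/L.
50.6 L/s = 0.0506 m³/s.
After input B: C = (3.933·0.1078 + 0.0506·1.6) / 3.984 = 0.1267 mg/L.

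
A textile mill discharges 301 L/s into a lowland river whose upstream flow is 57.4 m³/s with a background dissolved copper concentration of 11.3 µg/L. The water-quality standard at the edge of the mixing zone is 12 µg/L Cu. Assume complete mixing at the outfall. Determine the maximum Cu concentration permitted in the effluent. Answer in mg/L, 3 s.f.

301 L/s = 0.301 m³/s.
11.3 µg/L = 0.0113 mg/L.
12 µg/L = 0.012 mg/L.
Mass balance: 0.012·57.7 = 0.301·Cₑ + 57.4·0.0113.
Cₑ = (0.6924 − 0.6486) / 0.301 = 0.1455 mg/L.

0.145 mg/L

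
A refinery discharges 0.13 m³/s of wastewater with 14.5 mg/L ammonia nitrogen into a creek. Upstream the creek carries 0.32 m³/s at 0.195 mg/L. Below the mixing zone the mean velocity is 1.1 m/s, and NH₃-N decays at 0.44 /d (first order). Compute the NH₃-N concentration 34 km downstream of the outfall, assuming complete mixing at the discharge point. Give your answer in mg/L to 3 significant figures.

After complete mixing, C₀ = (0.13·14.5 + 0.32·0.195) / 0.45 = 4.328 mg/L.
Travel time t = 3.4e+04 m / 1.1 m/s = 3.091e+04 s = 0.3577 d.
C = 4.328·exp(−0.44·0.3577) = 4.328·0.8544 = 3.697 mg/L.

3.70 mg/L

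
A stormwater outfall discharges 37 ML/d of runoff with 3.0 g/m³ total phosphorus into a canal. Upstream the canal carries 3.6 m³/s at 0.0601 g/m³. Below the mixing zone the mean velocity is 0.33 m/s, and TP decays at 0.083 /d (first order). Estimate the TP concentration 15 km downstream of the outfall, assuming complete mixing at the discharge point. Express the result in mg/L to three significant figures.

37 ML/d = 0.4282 m³/s.
After complete mixing, C₀ = (0.4282·3 + 3.6·0.0601) / 4.028 = 0.3726 mg/L.
Travel time t = 1.5e+04 m / 0.33 m/s = 4.545e+04 s = 0.5261 d.
C = 0.3726·exp(−0.083·0.5261) = 0.3726·0.9573 = 0.3567 mg/L.

0.357 mg/L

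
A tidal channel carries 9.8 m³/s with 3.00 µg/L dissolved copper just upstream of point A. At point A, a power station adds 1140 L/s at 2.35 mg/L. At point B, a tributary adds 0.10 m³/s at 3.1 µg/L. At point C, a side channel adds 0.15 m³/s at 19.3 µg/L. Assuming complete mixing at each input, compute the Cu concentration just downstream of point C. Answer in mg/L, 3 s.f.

3.00 µg/L = 0.003 mg/L.
1140 L/s = 1.14 m³/s.
After input A: C = (9.8·0.003 + 1.14·2.35) / 10.94 = 0.2476 mg/L.
3.1 µg/L = 0.0031 mg/L.
After input B: C = (10.94·0.2476 + 0.1·0.0031) / 11.04 = 0.2454 mg/L.
19.3 µg/L = 0.0193 mg/L.
After input C: C = (11.04·0.2454 + 0.15·0.0193) / 11.19 = 0.2423 mg/L.

0.242 mg/L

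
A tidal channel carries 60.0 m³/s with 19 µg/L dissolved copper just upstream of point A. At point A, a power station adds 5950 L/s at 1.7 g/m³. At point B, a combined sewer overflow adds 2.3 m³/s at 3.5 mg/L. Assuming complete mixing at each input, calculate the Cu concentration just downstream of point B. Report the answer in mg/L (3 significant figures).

0.283 mg/L

19 µg/L = 0.019 mg/L.
5950 L/s = 5.95 m³/s.
After input A: C = (60·0.019 + 5.95·1.7) / 65.95 = 0.1707 mg/L.
After input B: C = (65.95·0.1707 + 2.3·3.5) / 68.25 = 0.2829 mg/L.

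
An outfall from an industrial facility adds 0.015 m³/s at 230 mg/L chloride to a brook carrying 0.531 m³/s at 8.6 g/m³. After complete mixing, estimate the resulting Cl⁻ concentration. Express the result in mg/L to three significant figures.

Conservation of mass across the mixing zone: C = (0.015·230 + 0.531·8.6) / (0.015 + 0.531) = 8.017/0.546 = 14.68 mg/L.

14.7 mg/L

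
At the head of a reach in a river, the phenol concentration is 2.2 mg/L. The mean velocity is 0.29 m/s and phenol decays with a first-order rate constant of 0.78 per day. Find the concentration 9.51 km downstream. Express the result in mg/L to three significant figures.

1.64 mg/L

Travel time t = 9.51 km / 0.29 m/s = 9510/0.29 = 3.279e+04 s = 0.3795 d.
First-order decay: C = 2.2·exp(−0.78·0.3795) = 2.2·0.7438 = 1.636 mg/L.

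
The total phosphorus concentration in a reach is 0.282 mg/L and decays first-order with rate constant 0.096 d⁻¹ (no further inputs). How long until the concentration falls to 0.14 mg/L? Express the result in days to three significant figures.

7.29 d

t = ln(C₀/C)/k = ln(0.282/0.14)/0.096 = 0.7003/0.096 = 7.294 d.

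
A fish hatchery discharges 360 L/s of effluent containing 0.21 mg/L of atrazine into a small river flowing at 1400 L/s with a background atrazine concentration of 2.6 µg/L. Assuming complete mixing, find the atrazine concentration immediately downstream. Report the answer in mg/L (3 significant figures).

0.0450 mg/L

360 L/s = 0.36 m³/s.
1400 L/s = 1.4 m³/s.
2.6 µg/L = 0.0026 mg/L.
Flow-weighted mixing gives C = (0.36·0.21 + 1.4·0.0026) / (0.36 + 1.4) = 0.07924/1.76 = 0.04502 mg/L.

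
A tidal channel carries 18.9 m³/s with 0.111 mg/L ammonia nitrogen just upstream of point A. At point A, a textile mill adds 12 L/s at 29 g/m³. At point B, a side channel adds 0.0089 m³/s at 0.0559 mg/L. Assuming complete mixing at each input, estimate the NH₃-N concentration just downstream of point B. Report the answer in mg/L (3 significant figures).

12 L/s = 0.012 m³/s.
After input A: C = (18.9·0.111 + 0.012·29) / 18.91 = 0.1293 mg/L.
After input B: C = (18.91·0.1293 + 0.0089·0.0559) / 18.92 = 0.1293 mg/L.

0.129 mg/L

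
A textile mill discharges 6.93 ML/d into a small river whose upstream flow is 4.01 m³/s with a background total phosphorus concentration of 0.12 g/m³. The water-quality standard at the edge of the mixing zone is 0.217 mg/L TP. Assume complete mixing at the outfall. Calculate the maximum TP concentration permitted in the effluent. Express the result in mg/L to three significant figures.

6.93 ML/d = 0.08021 m³/s.
Mass balance: 0.217·4.09 = 0.08021·Cₑ + 4.01·0.12.
Cₑ = (0.8876 − 0.4812) / 0.08021 = 5.066 mg/L.

5.07 mg/L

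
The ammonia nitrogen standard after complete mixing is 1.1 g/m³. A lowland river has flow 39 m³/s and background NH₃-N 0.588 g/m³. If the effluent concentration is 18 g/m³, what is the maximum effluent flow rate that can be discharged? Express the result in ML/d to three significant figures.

102 ML/d

Mass balance at complete mixing: C_std·(Q_w + Q_r) = Q_w·C_e + Q_r·C_b.
Rearranging, Q_w = Q_r·(C_std − C_b)/(C_e − C_std) = 39·(1.1 − 0.588) / (18 − 1.1) = 1.182 m³/s.
= 102.1 ML/d.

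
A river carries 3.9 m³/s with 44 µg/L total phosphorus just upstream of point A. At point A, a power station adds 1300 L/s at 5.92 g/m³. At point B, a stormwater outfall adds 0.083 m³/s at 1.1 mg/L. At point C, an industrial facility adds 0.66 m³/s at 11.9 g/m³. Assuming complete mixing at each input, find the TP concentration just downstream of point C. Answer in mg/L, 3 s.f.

2.66 mg/L

44 µg/L = 0.044 mg/L.
1300 L/s = 1.3 m³/s.
After input A: C = (3.9·0.044 + 1.3·5.92) / 5.2 = 1.513 mg/L.
After input B: C = (5.2·1.513 + 0.083·1.1) / 5.283 = 1.507 mg/L.
After input C: C = (5.283·1.507 + 0.66·11.9) / 5.943 = 2.661 mg/L.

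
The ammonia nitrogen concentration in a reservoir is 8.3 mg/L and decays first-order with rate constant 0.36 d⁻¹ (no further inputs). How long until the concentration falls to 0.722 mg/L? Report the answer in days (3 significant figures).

t = ln(C₀/C)/k = ln(8.3/0.722)/0.36 = 2.442/0.36 = 6.783 d.

6.78 d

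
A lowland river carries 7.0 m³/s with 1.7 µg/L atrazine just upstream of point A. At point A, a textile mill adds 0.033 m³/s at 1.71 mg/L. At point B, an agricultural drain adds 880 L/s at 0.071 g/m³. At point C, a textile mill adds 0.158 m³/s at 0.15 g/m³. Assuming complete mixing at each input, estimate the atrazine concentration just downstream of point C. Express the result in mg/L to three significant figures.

0.0191 mg/L

1.7 µg/L = 0.0017 mg/L.
After input A: C = (7·0.0017 + 0.033·1.71) / 7.033 = 0.009716 mg/L.
880 L/s = 0.88 m³/s.
After input B: C = (7.033·0.009716 + 0.88·0.071) / 7.913 = 0.01653 mg/L.
After input C: C = (7.913·0.01653 + 0.158·0.15) / 8.071 = 0.01914 mg/L.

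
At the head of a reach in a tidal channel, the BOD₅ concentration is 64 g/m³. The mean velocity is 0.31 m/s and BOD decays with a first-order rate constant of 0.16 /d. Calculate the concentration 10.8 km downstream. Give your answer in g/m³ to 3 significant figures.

60.0 g/m³

Travel time t = 10.8 km / 0.31 m/s = 1.08e+04/0.31 = 3.484e+04 s = 0.4032 d.
First-order decay: C = 64·exp(−0.16·0.4032) = 64·0.9375 = 60 g/m³.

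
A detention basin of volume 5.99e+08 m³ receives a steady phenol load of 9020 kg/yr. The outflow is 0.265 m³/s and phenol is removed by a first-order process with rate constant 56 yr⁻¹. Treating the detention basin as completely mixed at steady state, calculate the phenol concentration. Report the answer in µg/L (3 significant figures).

0.269 µg/L

Outflow Q = 0.265 m³/s × 3.156e+07 s/yr = 8.363e+06 m³/yr.
Steady-state CSTR mass balance: W = Q·C + k·V·C, so C = W/(Q + kV).
Q + kV = 8.363e+06 + 56·5.99e+08 = 3.355e+10 m³/yr.
C = 9020/3.355e+10 = 2.688e-07 kg/m³ = 0.0002688 mg/L = 0.2688 µg/L.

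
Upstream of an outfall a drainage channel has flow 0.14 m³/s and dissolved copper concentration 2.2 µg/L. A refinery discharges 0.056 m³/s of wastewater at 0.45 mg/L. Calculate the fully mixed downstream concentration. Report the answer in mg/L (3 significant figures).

2.2 µg/L = 0.0022 mg/L.
Conservation of mass across the mixing zone: C = (0.056·0.45 + 0.14·0.0022) / (0.056 + 0.14) = 0.02551/0.196 = 0.1301 mg/L.

0.130 mg/L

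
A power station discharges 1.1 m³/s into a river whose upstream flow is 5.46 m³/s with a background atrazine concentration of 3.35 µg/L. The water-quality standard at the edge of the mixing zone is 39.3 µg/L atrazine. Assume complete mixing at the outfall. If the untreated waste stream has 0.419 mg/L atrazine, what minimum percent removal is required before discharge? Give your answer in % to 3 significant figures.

3.35 µg/L = 0.00335 mg/L.
39.3 µg/L = 0.0393 mg/L.
Mass balance: 0.0393·6.56 = 1.1·Cₑ + 5.46·0.00335.
Cₑ = (0.2578 − 0.01829) / 1.1 = 0.2177 mg/L.
Required removal = 1 − 0.2177/0.419 = 48.03 %.

48.0 %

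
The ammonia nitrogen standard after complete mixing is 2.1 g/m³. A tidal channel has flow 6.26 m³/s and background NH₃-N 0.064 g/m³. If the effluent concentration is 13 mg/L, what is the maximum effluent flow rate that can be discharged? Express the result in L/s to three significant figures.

1170 L/s

Mass balance at complete mixing: C_std·(Q_w + Q_r) = Q_w·C_e + Q_r·C_b.
Rearranging, Q_w = Q_r·(C_std − C_b)/(C_e − C_std) = 6.26·(2.1 − 0.064) / (13 − 2.1) = 1.169 m³/s.
= 1169 L/s.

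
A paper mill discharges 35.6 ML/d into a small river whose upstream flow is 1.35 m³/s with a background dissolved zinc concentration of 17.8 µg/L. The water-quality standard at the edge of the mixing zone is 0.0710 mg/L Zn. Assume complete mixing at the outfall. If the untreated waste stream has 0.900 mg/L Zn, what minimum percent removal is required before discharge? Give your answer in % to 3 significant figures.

72.7 %

35.6 ML/d = 0.412 m³/s.
17.8 µg/L = 0.0178 mg/L.
Mass balance: 0.071·1.762 = 0.412·Cₑ + 1.35·0.0178.
Cₑ = (0.1251 − 0.02403) / 0.412 = 0.2453 mg/L.
Required removal = 1 − 0.2453/0.900 = 72.74 %.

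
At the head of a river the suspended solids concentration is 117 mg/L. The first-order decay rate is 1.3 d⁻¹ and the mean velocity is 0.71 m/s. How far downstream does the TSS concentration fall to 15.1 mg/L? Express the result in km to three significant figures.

96.6 km

From C = C₀·e^(−kt), t = ln(C₀/C)/k = ln(117/15.1)/1.3 = 2.047/1.3 = 1.575 d.
Distance = v·t = 0.71 m/s × 1.361e+05 s = 9.662e+04 m = 96.62 km.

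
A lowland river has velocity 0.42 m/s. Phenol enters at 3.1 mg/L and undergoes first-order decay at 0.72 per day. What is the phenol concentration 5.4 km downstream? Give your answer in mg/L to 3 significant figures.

2.79 mg/L

Travel time t = 5.4 km / 0.42 m/s = 5400/0.42 = 1.286e+04 s = 0.1488 d.
First-order decay: C = 3.1·exp(−0.72·0.1488) = 3.1·0.8984 = 2.785 mg/L.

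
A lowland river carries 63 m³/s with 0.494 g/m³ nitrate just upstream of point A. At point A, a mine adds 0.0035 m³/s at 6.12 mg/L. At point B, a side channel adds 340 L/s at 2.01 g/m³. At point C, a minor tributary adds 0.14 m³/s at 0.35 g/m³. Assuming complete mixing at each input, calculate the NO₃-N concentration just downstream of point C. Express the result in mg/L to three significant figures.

0.502 mg/L

After input A: C = (63·0.494 + 0.0035·6.12) / 63 = 0.4943 mg/L.
340 L/s = 0.34 m³/s.
After input B: C = (63·0.4943 + 0.34·2.01) / 63.34 = 0.5024 mg/L.
After input C: C = (63.34·0.5024 + 0.14·0.35) / 63.48 = 0.5021 mg/L.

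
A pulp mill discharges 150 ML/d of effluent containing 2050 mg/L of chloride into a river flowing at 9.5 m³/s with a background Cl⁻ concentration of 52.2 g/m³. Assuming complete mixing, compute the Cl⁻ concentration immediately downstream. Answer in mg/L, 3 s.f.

150 ML/d = 1.736 m³/s.
By mass balance at complete mixing, C = (1.736·2050 + 9.5·52.2) / (1.736 + 9.5) = 4055/11.24 = 360.9 mg/L.

361 mg/L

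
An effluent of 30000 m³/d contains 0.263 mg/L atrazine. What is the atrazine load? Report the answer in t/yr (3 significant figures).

2.88 t/yr

30000 m³/d = 0.3472 m³/s.
Mass flux = Q·C = 0.3472 m³/s × 0.263 g/m³ = 0.09132 g/s.
= 0.09132 g/s × 31.56 = 2.882 t/yr.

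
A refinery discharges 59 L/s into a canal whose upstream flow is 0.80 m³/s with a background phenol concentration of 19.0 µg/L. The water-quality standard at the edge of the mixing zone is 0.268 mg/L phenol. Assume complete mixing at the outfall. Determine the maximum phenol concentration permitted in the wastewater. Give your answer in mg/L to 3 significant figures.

3.64 mg/L

59 L/s = 0.059 m³/s.
19.0 µg/L = 0.019 mg/L.
Mass balance: 0.268·0.859 = 0.059·Cₑ + 0.8·0.019.
Cₑ = (0.2302 − 0.0152) / 0.059 = 3.644 mg/L.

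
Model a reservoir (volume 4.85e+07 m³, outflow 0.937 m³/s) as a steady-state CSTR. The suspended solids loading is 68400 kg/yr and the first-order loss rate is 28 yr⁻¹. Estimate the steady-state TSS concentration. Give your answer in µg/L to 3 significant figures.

49.3 µg/L

Outflow Q = 0.937 m³/s × 3.156e+07 s/yr = 2.957e+07 m³/yr.
Steady-state CSTR mass balance: W = Q·C + k·V·C, so C = W/(Q + kV).
Q + kV = 2.957e+07 + 28·4.85e+07 = 1.388e+09 m³/yr.
C = 68400/1.388e+09 = 4.929e-05 kg/m³ = 0.04929 mg/L = 49.29 µg/L.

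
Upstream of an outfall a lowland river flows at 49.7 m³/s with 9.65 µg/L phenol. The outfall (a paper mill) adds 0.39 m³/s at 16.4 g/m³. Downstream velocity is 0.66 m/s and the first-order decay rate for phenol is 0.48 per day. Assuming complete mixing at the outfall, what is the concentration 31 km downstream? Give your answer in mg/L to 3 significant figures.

0.106 mg/L

9.65 µg/L = 0.00965 mg/L.
After complete mixing, C₀ = (0.39·16.4 + 49.7·0.00965) / 50.09 = 0.1373 mg/L.
Travel time t = 3.1e+04 m / 0.66 m/s = 4.697e+04 s = 0.5436 d.
C = 0.1373·exp(−0.48·0.5436) = 0.1373·0.7703 = 0.1057 mg/L.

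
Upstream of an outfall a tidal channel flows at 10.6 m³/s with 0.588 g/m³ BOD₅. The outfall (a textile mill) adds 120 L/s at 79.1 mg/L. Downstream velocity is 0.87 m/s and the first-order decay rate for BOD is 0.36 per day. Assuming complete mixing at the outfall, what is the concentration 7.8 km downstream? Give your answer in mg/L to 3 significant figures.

120 L/s = 0.12 m³/s.
After complete mixing, C₀ = (0.12·79.1 + 10.6·0.588) / 10.72 = 1.467 mg/L.
Travel time t = 7800 m / 0.87 m/s = 8966 s = 0.1038 d.
C = 1.467·exp(−0.36·0.1038) = 1.467·0.9633 = 1.413 mg/L.

1.41 mg/L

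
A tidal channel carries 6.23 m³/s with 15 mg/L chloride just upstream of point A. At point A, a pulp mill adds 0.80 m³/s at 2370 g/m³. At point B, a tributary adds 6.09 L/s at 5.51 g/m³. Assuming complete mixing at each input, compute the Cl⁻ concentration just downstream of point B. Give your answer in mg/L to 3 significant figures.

After input A: C = (6.23·15 + 0.8·2370) / 7.03 = 283 mg/L.
6.09 L/s = 0.00609 m³/s.
After input B: C = (7.03·283 + 0.00609·5.51) / 7.036 = 282.8 mg/L.

283 mg/L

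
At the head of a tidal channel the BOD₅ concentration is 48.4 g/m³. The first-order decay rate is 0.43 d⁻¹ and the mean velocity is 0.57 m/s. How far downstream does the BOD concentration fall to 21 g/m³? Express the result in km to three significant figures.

95.6 km

From C = C₀·e^(−kt), t = ln(C₀/C)/k = ln(48.4/21)/0.43 = 0.835/0.43 = 1.942 d.
Distance = v·t = 0.57 m/s × 1.678e+05 s = 9.563e+04 m = 95.63 km.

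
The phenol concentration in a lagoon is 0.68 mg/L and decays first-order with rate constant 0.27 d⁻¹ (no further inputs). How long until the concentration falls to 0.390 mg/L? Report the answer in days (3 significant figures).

t = ln(C₀/C)/k = ln(0.68/0.390)/0.27 = 0.5559/0.27 = 2.059 d.

2.06 d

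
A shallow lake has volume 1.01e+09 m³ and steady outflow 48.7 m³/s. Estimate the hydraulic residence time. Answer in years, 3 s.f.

0.657 yr

Q = 48.7 m³/s × 3.156e+07 s/yr = 1.537e+09 m³/yr.
Hydraulic residence time τ = V/Q = 1.01e+09/1.537e+09 = 0.6572 yr.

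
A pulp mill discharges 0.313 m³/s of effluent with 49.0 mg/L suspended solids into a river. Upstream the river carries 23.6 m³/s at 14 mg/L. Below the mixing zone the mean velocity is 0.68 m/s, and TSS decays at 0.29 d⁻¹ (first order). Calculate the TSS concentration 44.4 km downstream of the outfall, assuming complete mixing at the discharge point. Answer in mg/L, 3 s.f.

11.6 mg/L

After complete mixing, C₀ = (0.313·49 + 23.6·14) / 23.91 = 14.46 mg/L.
Travel time t = 4.44e+04 m / 0.68 m/s = 6.529e+04 s = 0.7557 d.
C = 14.46·exp(−0.29·0.7557) = 14.46·0.8032 = 11.61 mg/L.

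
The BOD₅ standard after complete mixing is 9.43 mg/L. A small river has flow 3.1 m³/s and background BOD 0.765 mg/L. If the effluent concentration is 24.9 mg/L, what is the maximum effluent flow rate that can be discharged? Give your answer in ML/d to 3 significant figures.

150 ML/d

Mass balance at complete mixing: C_std·(Q_w + Q_r) = Q_w·C_e + Q_r·C_b.
Rearranging, Q_w = Q_r·(C_std − C_b)/(C_e − C_std) = 3.1·(9.43 − 0.765) / (24.9 − 9.43) = 1.736 m³/s.
= 150 ML/d.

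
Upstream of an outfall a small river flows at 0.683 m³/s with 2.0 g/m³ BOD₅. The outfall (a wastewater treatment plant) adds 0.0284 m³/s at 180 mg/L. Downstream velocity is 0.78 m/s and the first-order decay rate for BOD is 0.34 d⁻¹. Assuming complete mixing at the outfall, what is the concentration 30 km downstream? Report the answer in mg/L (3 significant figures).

After complete mixing, C₀ = (0.0284·180 + 0.683·2) / 0.7114 = 9.106 mg/L.
Travel time t = 3e+04 m / 0.78 m/s = 3.846e+04 s = 0.4452 d.
C = 9.106·exp(−0.34·0.4452) = 9.106·0.8595 = 7.827 mg/L.

7.83 mg/L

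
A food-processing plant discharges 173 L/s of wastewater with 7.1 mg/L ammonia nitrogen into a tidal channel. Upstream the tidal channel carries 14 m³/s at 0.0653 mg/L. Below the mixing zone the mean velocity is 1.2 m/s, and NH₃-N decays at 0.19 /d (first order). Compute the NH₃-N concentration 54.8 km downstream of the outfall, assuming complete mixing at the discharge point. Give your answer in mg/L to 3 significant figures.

173 L/s = 0.173 m³/s.
After complete mixing, C₀ = (0.173·7.1 + 14·0.0653) / 14.17 = 0.1512 mg/L.
Travel time t = 5.48e+04 m / 1.2 m/s = 4.567e+04 s = 0.5285 d.
C = 0.1512·exp(−0.19·0.5285) = 0.1512·0.9045 = 0.1367 mg/L.

0.137 mg/L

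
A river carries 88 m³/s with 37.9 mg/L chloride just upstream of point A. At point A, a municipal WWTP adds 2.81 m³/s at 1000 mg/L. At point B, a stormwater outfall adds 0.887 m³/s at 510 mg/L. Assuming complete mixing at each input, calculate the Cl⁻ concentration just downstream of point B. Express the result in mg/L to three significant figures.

After input A: C = (88·37.9 + 2.81·1000) / 90.81 = 67.67 mg/L.
After input B: C = (90.81·67.67 + 0.887·510) / 91.7 = 71.95 mg/L.

71.9 mg/L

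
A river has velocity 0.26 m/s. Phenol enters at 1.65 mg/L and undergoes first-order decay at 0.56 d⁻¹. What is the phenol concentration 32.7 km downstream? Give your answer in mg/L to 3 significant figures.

0.730 mg/L

Travel time t = 32.7 km / 0.26 m/s = 3.27e+04/0.26 = 1.258e+05 s = 1.456 d.
First-order decay: C = 1.65·exp(−0.56·1.456) = 1.65·0.4426 = 0.7302 mg/L.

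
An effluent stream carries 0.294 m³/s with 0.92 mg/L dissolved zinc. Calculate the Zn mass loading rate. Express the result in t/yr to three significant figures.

Mass flux = Q·C = 0.294 m³/s × 0.92 g/m³ = 0.2705 g/s.
= 0.2705 g/s × 31.56 = 8.536 t/yr.

8.54 t/yr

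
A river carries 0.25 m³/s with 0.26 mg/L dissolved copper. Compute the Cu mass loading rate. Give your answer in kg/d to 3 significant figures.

5.62 kg/d

Mass flux = Q·C = 0.25 m³/s × 0.26 g/m³ = 0.065 g/s.
= 0.065 g/s × 86.4 = 5.616 kg/d.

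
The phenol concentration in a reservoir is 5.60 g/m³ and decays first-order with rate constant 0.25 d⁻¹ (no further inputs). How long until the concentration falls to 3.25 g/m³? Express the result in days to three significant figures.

t = ln(C₀/C)/k = ln(5.60/3.25)/0.25 = 0.5441/0.25 = 2.176 d.

2.18 d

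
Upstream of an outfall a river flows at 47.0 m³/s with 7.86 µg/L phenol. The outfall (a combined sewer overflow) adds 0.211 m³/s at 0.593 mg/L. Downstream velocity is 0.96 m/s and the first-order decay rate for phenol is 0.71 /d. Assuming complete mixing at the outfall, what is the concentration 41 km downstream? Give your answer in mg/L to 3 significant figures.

7.86 µg/L = 0.00786 mg/L.
After complete mixing, C₀ = (0.211·0.593 + 47·0.00786) / 47.21 = 0.01048 mg/L.
Travel time t = 4.1e+04 m / 0.96 m/s = 4.271e+04 s = 0.4943 d.
C = 0.01048·exp(−0.71·0.4943) = 0.01048·0.704 = 0.007375 mg/L.

0.00737 mg/L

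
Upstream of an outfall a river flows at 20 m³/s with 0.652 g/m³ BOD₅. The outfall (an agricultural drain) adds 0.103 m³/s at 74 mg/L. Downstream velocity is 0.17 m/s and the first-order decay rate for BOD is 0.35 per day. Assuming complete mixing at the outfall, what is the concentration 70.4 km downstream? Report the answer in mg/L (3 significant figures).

After complete mixing, C₀ = (0.103·74 + 20·0.652) / 20.1 = 1.028 mg/L.
Travel time t = 7.04e+04 m / 0.17 m/s = 4.141e+05 s = 4.793 d.
C = 1.028·exp(−0.35·4.793) = 1.028·0.1868 = 0.192 mg/L.

0.192 mg/L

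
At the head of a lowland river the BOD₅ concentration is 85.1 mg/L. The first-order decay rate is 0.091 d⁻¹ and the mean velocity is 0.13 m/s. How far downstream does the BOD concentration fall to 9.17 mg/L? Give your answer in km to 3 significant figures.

275 km

From C = C₀·e^(−kt), t = ln(C₀/C)/k = ln(85.1/9.17)/0.091 = 2.228/0.091 = 24.48 d.
Distance = v·t = 0.13 m/s × 2.115e+06 s = 2.75e+05 m = 275 km.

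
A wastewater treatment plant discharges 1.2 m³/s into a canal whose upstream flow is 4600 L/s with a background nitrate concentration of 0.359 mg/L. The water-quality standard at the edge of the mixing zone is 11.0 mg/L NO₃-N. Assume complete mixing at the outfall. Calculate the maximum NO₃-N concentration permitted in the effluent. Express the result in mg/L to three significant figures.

51.8 mg/L

4600 L/s = 4.6 m³/s.
Mass balance: 11·5.8 = 1.2·Cₑ + 4.6·0.359.
Cₑ = (63.8 − 1.651) / 1.2 = 51.79 mg/L.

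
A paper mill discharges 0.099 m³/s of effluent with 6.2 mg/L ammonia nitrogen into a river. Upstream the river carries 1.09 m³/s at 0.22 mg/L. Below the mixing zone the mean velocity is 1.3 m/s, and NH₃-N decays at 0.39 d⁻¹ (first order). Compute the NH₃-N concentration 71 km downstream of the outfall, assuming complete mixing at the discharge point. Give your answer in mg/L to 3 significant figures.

After complete mixing, C₀ = (0.099·6.2 + 1.09·0.22) / 1.189 = 0.7179 mg/L.
Travel time t = 7.1e+04 m / 1.3 m/s = 5.462e+04 s = 0.6321 d.
C = 0.7179·exp(−0.39·0.6321) = 0.7179·0.7815 = 0.5611 mg/L.

0.561 mg/L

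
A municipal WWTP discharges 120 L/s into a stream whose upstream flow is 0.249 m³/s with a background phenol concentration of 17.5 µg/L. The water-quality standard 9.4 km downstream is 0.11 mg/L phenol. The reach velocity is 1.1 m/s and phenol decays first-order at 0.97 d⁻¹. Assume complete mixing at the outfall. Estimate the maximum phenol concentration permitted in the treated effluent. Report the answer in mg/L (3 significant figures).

120 L/s = 0.12 m³/s.
17.5 µg/L = 0.0175 mg/L.
Travel time to the compliance point: t = 9400/1.1 = 8545 s = 0.09891 d; decay factor exp(−0.97·0.09891) = 0.9085.
So the concentration just after mixing may be at most 0.11/0.9085 = 0.1211 mg/L.
Mass balance: 0.1211·0.369 = 0.12·Cₑ + 0.249·0.0175.
Cₑ = (0.04468 − 0.004358) / 0.12 = 0.336 mg/L.

0.336 mg/L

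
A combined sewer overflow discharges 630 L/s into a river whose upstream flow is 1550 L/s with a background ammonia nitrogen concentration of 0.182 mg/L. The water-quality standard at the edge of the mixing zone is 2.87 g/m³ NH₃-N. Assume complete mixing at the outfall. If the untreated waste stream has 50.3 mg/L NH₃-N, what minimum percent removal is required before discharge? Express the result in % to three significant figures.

81.1 %

630 L/s = 0.63 m³/s.
1550 L/s = 1.55 m³/s.
Mass balance: 2.87·2.18 = 0.63·Cₑ + 1.55·0.182.
Cₑ = (6.257 − 0.2821) / 0.63 = 9.483 mg/L.
Required removal = 1 − 9.483/50.3 = 81.15 %.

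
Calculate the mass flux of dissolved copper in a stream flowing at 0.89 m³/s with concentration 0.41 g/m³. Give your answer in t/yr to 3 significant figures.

11.5 t/yr

Mass flux = Q·C = 0.89 m³/s × 0.41 g/m³ = 0.3649 g/s.
= 0.3649 g/s × 31.56 = 11.52 t/yr.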